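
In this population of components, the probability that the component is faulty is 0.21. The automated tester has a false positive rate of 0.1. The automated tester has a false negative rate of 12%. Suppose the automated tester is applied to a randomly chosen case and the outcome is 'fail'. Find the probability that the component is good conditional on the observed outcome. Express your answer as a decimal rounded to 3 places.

Let H be the event that the component is faulty. P(H) = 0.21, so P(¬H) = 0.79. With E the 'fail' result, P(E|H) = 0.88 and P(E|¬H) = 0.1.
P(E) = 0.88·0.21 + 0.1·0.79 = 0.18480 + 0.079000 = 0.26380.
By Bayes' theorem, P(H|E) = 0.18480 / 0.26380 = 0.701. Hence P(¬H|E) = 1 − 0.701 = 0.299.

P(¬H | E) ≈ 0.299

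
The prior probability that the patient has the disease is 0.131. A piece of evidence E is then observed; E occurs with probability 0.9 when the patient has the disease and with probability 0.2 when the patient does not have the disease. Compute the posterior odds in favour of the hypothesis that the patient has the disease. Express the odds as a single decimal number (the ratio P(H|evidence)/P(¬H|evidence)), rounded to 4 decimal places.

Posterior odds ≈ 0.6784

Prior odds = 0.131/(1−0.131) = 0.15075. In log-odds, ln(0.15075) = -1.8921.
Add log likelihood ratio: ln(4.5000) = 1.5041.
Posterior log-odds = -0.38807, so posterior odds = exp(-0.38807) = 0.67837.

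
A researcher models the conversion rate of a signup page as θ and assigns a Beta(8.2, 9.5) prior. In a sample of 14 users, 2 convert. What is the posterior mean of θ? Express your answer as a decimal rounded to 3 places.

Posterior mean ≈ 0.322

The binomial likelihood is conjugate to the Beta prior: with 2 successes and 12 failures, the posterior is Beta(8.2+2, 9.5+12) = Beta(10.2, 21.5).
E[θ | data] = 10.2/(10.2+21.5) = 0.322.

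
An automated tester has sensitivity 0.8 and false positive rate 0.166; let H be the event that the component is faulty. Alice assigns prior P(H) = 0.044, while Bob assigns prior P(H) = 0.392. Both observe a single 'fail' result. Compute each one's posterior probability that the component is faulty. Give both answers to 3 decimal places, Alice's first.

Alice: 0.182; Bob: 0.757

P('+'|H) = 0.8, P('+'|¬H) = 0.166.
Alice: numerator 0.8·0.044 = 0.035200; evidence = 0.035200+0.166·0.956 = 0.19390; posterior = 0.182.
Bob: numerator 0.8·0.392 = 0.31360; evidence = 0.31360+0.166·0.608 = 0.41453; posterior = 0.757.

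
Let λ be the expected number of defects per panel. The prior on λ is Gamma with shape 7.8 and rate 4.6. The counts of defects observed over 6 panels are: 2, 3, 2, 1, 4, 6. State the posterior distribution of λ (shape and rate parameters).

Total count ∑xᵢ = 18 over n = 6 panels.
Gamma is conjugate to the Poisson likelihood: posterior is Gamma(shape = 7.8+18 = 25.8, rate = 4.6+6 = 10.6).

Posterior: Gamma(shape=25.8, rate=10.6)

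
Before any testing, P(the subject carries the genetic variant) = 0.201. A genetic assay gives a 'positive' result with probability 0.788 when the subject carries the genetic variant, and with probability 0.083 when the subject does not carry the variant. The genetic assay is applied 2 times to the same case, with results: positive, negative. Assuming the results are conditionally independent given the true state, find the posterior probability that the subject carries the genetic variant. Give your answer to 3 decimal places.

Let H be the event that the subject carries the genetic variant; start with P(H) = 0.201. P('positive'|H) = 0.788, P('positive'|¬H) = 0.083.
Update on result 1 ('positive'): P(H) ← 0.788·0.2010 / (0.788·0.2010 + 0.083·0.7990) = 0.15839/0.22471 = 0.7049.
Update on result 2 ('negative'): P(H) ← 0.212·0.7049 / (0.212·0.7049 + 0.917·0.2951) = 0.14943/0.42007 = 0.3557.

Posterior P(H) ≈ 0.356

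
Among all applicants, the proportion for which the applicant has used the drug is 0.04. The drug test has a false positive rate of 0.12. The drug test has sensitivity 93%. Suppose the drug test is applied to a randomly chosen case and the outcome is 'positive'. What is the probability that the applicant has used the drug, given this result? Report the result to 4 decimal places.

Write H for 'the applicant has used the drug'. Prior odds H:¬H = 0.04/0.96 = 0.041667. For the 'positive' outcome, the likelihood ratio is 0.93/0.12 = 7.7500.
Posterior odds = 0.041667 × 7.7500 = 0.32292, so P(H|E) = 0.32292/(1+0.32292) = 0.2441.

P(H | E) ≈ 0.2441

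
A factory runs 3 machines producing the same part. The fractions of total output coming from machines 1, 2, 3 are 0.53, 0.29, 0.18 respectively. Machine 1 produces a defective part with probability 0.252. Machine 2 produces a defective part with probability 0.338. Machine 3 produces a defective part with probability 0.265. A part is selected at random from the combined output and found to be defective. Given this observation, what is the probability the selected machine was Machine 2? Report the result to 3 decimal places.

P(defective|M1) = 0.252; P(defective|M2) = 0.338; P(defective|M3) = 0.265.
Prior × likelihood for each source: 0.53·0.252=0.1336, 0.29·0.338=0.09802, 0.18·0.265=0.04770. Summing gives P(defective) = 0.27928.
P(Machine 2 | defective) = 0.09802 / 0.27928 = 0.351.

Posterior probability ≈ 0.351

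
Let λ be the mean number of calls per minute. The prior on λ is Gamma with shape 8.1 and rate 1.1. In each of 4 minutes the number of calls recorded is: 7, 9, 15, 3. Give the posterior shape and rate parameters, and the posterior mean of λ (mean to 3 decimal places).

Posterior: Gamma(shape=42.1, rate=5.1); mean ≈ 8.255

Total count ∑xᵢ = 34 over n = 4 minutes.
Gamma is conjugate to the Poisson likelihood: posterior is Gamma(shape = 8.1+34 = 42.1, rate = 1.1+4 = 5.1).
Posterior mean = shape/rate = 42.1/5.1 = 8.255.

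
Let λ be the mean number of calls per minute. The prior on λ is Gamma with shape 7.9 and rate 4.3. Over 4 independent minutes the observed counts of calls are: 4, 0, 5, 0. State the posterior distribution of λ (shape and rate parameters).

Total count ∑xᵢ = 9 over n = 4 minutes.
Gamma is conjugate to the Poisson likelihood: posterior is Gamma(shape = 7.9+9 = 16.9, rate = 4.3+4 = 8.3).

Posterior: Gamma(shape=16.9, rate=8.3)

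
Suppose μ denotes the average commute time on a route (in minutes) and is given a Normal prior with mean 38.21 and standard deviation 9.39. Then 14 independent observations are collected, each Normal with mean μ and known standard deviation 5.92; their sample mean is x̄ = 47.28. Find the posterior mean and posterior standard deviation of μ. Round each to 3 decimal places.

Prior precision 1/τ₀² = 1/9.39² = 0.0113415; data precision n/σ² = 14/5.92² = 0.399470.
Posterior precision = 0.0113415 + 0.399470 = 0.410812, giving posterior SD = 1/√0.410812 = 1.560.
Posterior mean = (0.0113415·38.21 + 0.399470·47.28) / 0.410812 = 47.030.

Posterior mean ≈ 47.030; posterior SD ≈ 1.560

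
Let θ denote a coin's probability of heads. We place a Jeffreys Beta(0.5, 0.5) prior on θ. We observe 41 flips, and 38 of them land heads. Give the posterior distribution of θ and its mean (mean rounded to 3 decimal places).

Observing 38 successes and 3 failures updates Beta(0.5, 0.5) by adding the success and failure counts to the two shape parameters: α = 0.5+38 = 38.5, β = 0.5+3 = 3.5.
Posterior mean = α/(α+β) = 38.5/42 = 0.917.

Posterior: Beta(38.5, 3.5); mean ≈ 0.917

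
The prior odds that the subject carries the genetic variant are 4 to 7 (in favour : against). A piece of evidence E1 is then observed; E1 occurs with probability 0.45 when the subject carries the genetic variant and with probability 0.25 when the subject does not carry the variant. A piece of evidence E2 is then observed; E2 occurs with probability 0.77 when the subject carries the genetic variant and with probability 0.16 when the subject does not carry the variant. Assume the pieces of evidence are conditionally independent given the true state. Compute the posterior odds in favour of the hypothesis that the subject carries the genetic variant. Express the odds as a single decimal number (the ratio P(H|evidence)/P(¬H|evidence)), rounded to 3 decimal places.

Prior odds = 4/7 = 0.57143.
Likelihood ratio for E1 = 0.45/0.25 = 1.8000.
Likelihood ratio for E2 = 0.77/0.16 = 4.8125.
Posterior odds = prior odds × LR₁ × LR₂ = 4.9500.

Posterior odds ≈ 4.950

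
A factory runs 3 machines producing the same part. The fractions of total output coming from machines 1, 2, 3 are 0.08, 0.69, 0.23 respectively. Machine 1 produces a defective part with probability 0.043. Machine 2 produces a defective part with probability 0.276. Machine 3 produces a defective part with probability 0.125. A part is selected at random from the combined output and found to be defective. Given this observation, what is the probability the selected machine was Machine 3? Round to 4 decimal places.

Posterior probability ≈ 0.1291

P(defective|M1) = 0.043; P(defective|M2) = 0.276; P(defective|M3) = 0.125.
Prior × likelihood for each source: 0.08·0.043=0.003440, 0.69·0.276=0.1904, 0.23·0.125=0.02875. Summing gives P(defective) = 0.22263.
P(Machine 3 | defective) = 0.02875 / 0.22263 = 0.1291.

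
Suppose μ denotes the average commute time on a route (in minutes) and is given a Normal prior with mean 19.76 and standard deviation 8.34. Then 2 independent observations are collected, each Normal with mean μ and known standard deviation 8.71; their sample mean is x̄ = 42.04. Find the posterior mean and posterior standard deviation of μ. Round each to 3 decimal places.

Posterior mean ≈ 34.177; posterior SD ≈ 4.954

Prior precision 1/τ₀² = 1/8.34² = 0.0143770; data precision n/σ² = 2/8.71² = 0.0263629.
Posterior precision = 0.0143770 + 0.0263629 = 0.0407399, giving posterior SD = 1/√0.0407399 = 4.954.
Posterior mean = (0.0143770·19.76 + 0.0263629·42.04) / 0.0407399 = 34.177.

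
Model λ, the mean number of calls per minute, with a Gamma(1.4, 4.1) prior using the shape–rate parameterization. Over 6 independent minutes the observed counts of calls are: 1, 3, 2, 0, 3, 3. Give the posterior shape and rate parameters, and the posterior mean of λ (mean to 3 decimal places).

The Poisson likelihood adds the total count to the shape and the number of exposure periods to the rate. Here ∑xᵢ = 12 and n = 6, so shape 1.4→13.4 and rate 4.1→10.1.
E[λ | data] = 13.4/10.1 = 1.327.

Posterior: Gamma(shape=13.4, rate=10.1); mean ≈ 1.327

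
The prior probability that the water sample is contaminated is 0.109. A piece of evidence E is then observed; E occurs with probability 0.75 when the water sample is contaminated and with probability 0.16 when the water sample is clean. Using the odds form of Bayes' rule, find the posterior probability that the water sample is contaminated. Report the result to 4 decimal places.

Prior odds = 0.109/(1−0.109) = 0.12233.
Likelihood ratio for E = 0.75/0.16 = 4.6875.
Posterior odds = prior odds × LR = 0.57344.
Posterior probability = odds/(1+odds) = 0.57344/1.5734 = 0.3645.

Posterior probability ≈ 0.3645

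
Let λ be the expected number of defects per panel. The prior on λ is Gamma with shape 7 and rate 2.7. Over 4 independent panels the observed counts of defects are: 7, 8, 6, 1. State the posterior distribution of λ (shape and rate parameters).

Posterior: Gamma(shape=29, rate=6.7)

The Poisson likelihood adds the total count to the shape and the number of exposure periods to the rate. Here ∑xᵢ = 22 and n = 4, so shape 7→29 and rate 2.7→6.7.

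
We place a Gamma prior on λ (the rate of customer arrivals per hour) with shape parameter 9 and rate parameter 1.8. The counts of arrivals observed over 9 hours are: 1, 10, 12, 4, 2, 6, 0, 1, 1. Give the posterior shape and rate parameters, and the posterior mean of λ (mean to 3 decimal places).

The Poisson likelihood adds the total count to the shape and the number of exposure periods to the rate. Here ∑xᵢ = 37 and n = 9, so shape 9→46 and rate 1.8→10.8.
Posterior mean = shape/rate = 46/10.8 = 4.259.

Posterior: Gamma(shape=46, rate=10.8); mean ≈ 4.259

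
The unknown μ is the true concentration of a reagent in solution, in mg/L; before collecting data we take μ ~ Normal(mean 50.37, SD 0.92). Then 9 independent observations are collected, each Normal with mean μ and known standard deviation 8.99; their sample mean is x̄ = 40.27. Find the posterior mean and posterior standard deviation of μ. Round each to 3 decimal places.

Posterior mean ≈ 49.500; posterior SD ≈ 0.879

Prior precision 1/τ₀² = 1/0.92² = 1.18147; data precision n/σ² = 9/8.99² = 0.111358.
Posterior precision = 1.18147 + 0.111358 = 1.29283, giving posterior SD = 1/√1.29283 = 0.879.
Posterior mean = (1.18147·50.37 + 0.111358·40.27) / 1.29283 = 49.500.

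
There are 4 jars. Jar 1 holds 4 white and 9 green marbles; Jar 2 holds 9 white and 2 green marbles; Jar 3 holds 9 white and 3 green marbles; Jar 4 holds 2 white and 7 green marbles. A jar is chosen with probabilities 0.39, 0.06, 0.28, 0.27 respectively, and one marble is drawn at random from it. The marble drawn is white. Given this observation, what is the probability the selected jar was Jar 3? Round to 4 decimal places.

Tabulate prior·likelihood by source: [1] prior 0.39, lik 0.3077, product 0.1200; [2] prior 0.06, lik 0.8182, product 0.04909; [3] prior 0.28, lik 0.75, product 0.2100; [4] prior 0.27, lik 0.2222, product 0.06000.
Normalizing constant = 0.43909; the posterior for Jar 3 is its product over the sum, 0.2100/0.43909 = 0.4783.

Posterior probability ≈ 0.4783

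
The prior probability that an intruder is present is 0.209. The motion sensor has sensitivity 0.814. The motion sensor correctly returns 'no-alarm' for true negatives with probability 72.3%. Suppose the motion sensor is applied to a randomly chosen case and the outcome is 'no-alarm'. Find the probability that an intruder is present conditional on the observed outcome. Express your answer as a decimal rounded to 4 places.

P(H | E) ≈ 0.0636

Let H be the event that an intruder is present. P(H) = 0.209, so P(¬H) = 0.791. With E the 'no-alarm' result, P(E|H) = 0.186 and P(E|¬H) = 0.723.
P(E) = 0.186·0.209 + 0.723·0.791 = 0.038874 + 0.57189 = 0.61077.
By Bayes' theorem, P(H|E) = 0.038874 / 0.61077 = 0.0636.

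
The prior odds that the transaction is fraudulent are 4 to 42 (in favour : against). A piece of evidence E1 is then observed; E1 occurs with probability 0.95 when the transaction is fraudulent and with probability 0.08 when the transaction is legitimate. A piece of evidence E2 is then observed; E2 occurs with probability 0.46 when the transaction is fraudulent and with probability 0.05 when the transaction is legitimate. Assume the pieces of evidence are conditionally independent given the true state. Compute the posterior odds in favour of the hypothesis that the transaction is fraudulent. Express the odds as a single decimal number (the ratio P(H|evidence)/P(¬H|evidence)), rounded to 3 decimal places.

Prior odds = 4/42 = 0.095238. In log-odds, ln(0.095238) = -2.3514.
Add log likelihood ratios: ln(11.875) + ln(9.2000) = 4.6936.
Posterior log-odds = 2.3423, so posterior odds = exp(2.3423) = 10.405.

Posterior odds ≈ 10.405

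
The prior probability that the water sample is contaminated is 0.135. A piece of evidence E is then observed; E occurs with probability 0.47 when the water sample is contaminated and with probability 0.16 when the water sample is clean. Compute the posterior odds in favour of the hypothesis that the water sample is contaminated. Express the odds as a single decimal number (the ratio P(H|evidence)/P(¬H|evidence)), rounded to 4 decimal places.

Prior odds = 0.135/(1−0.135) = 0.15607.
Likelihood ratio for E = 0.47/0.16 = 2.9375.
Posterior odds = prior odds × LR = 0.45845.

Posterior odds ≈ 0.4585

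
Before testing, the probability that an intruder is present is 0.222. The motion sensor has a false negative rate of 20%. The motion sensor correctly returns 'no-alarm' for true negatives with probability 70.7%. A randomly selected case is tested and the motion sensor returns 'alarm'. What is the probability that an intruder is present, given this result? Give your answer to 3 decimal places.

Let H be the event that an intruder is present. P(H) = 0.222, so P(¬H) = 0.778. With E the 'alarm' result, P(E|H) = 0.8 and P(E|¬H) = 0.293.
P(E) = 0.8·0.222 + 0.293·0.778 = 0.17760 + 0.22795 = 0.40555.
By Bayes' theorem, P(H|E) = 0.17760 / 0.40555 = 0.438.

P(H | E) ≈ 0.438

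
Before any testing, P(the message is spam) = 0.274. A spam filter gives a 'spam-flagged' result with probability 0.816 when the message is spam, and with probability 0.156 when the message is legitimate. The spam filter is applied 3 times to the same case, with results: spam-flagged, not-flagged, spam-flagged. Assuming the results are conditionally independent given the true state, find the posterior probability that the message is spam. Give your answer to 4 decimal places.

Let H be the event that the message is spam; start with P(H) = 0.274. P('spam-flagged'|H) = 0.816, P('spam-flagged'|¬H) = 0.156.
Update on result 1 ('spam-flagged'): P(H) ← 0.816·0.2740 / (0.816·0.2740 + 0.156·0.7260) = 0.22358/0.33684 = 0.6638.
Update on result 2 ('not-flagged'): P(H) ← 0.184·0.6638 / (0.184·0.6638 + 0.844·0.3362) = 0.12213/0.40591 = 0.3009.
Update on result 3 ('spam-flagged'): P(H) ← 0.816·0.3009 / (0.816·0.3009 + 0.156·0.6991) = 0.24552/0.35459 = 0.6924.

Posterior P(H) ≈ 0.6924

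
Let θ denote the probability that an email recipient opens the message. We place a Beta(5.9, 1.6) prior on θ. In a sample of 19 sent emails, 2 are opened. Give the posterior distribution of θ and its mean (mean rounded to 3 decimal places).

Posterior: Beta(7.9, 18.6); mean ≈ 0.298

The binomial likelihood is conjugate to the Beta prior: with 2 successes and 17 failures, the posterior is Beta(5.9+2, 1.6+17) = Beta(7.9, 18.6).
Posterior mean = α/(α+β) = 7.9/26.5 = 0.298.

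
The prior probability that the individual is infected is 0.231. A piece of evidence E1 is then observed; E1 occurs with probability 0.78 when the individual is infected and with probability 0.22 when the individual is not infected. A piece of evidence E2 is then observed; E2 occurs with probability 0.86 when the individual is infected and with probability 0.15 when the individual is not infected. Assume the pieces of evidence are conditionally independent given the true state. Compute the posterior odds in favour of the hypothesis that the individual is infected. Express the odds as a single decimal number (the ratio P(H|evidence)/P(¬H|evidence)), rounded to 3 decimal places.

Posterior odds ≈ 6.106

Prior odds = 0.231/(1−0.231) = 0.30039. In log-odds, ln(0.30039) = -1.2027.
Add log likelihood ratios: ln(3.5455) + ln(5.7333) = 3.0120.
Posterior log-odds = 1.8093, so posterior odds = exp(1.8093) = 6.1061.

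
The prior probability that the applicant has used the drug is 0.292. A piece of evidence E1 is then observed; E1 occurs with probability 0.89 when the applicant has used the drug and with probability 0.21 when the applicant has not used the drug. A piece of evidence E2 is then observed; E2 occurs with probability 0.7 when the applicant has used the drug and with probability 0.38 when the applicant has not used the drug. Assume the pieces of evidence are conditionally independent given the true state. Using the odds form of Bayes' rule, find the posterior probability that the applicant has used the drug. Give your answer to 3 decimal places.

Posterior probability ≈ 0.763

Prior odds = 0.292/(1−0.292) = 0.41243.
Likelihood ratio for E1 = 0.89/0.21 = 4.2381.
Likelihood ratio for E2 = 0.7/0.38 = 1.8421.
Posterior odds = prior odds × LR₁ × LR₂ = 3.2198.
Posterior probability = odds/(1+odds) = 3.2198/4.2198 = 0.763.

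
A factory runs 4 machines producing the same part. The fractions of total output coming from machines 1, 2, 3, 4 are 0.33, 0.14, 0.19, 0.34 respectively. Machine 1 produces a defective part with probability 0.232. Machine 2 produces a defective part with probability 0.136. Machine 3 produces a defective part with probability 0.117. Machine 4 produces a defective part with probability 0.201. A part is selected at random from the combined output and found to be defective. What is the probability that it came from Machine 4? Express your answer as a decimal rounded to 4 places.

Posterior probability ≈ 0.3671

P(defective|M1) = 0.232; P(defective|M2) = 0.136; P(defective|M3) = 0.117; P(defective|M4) = 0.201.
Prior × likelihood for each source: 0.33·0.232=0.07656, 0.14·0.136=0.01904, 0.19·0.117=0.02223, 0.34·0.201=0.06834. Summing gives P(defective) = 0.18617.
P(Machine 4 | defective) = 0.06834 / 0.18617 = 0.3671.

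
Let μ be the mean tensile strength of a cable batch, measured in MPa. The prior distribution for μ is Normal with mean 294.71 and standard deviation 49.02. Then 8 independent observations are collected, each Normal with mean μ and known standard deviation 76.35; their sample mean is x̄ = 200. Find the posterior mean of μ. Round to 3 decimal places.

Posterior mean ≈ 222.037

Prior precision 1/τ₀² = 1/49.02² = 0.00041615; data precision n/σ² = 8/76.35² = 0.00137237.
Posterior precision = 0.00041615 + 0.00137237 = 0.00178853.
Posterior mean = (0.00041615·294.71 + 0.00137237·200) / 0.00178853 = 222.037.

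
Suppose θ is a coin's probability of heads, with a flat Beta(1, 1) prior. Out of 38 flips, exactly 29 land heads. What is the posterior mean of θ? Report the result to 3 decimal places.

Observing 29 successes and 9 failures updates Beta(1, 1) by adding the success and failure counts to the two shape parameters: α = 1+29 = 30, β = 1+9 = 10.
E[θ | data] = 30/(30+10) = 0.750.

Posterior mean ≈ 0.750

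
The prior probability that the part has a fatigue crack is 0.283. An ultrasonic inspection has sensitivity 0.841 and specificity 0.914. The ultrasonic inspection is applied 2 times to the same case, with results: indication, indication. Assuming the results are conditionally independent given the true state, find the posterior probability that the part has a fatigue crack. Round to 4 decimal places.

Let H be the event that the part has a fatigue crack; start with P(H) = 0.283. P('indication'|H) = 0.841, P('indication'|¬H) = 0.086.
Update on result 1 ('indication'): P(H) ← 0.841·0.2830 / (0.841·0.2830 + 0.086·0.7170) = 0.23800/0.29966 = 0.7942.
Update on result 2 ('indication'): P(H) ← 0.841·0.7942 / (0.841·0.7942 + 0.086·0.2058) = 0.66795/0.68564 = 0.9742.

Posterior P(H) ≈ 0.9742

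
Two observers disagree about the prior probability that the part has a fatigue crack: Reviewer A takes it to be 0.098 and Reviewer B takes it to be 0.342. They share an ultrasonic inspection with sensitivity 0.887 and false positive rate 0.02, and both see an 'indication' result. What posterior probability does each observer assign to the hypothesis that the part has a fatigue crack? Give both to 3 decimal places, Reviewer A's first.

P('+'|H) = 0.887, P('+'|¬H) = 0.02.
Reviewer A: numerator 0.887·0.098 = 0.086926; evidence = 0.086926+0.02·0.902 = 0.10497; posterior = 0.828.
Reviewer B: numerator 0.887·0.342 = 0.30335; evidence = 0.30335+0.02·0.658 = 0.31651; posterior = 0.958.

Reviewer A: 0.828; Reviewer B: 0.958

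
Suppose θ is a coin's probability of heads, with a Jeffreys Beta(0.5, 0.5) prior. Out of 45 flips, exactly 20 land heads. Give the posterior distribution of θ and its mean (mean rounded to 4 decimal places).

Posterior: Beta(20.5, 25.5); mean ≈ 0.4457

Observing 20 successes and 25 failures updates Beta(0.5, 0.5) by adding the success and failure counts to the two shape parameters: α = 0.5+20 = 20.5, β = 0.5+25 = 25.5.
E[θ | data] = 20.5/(20.5+25.5) = 0.4457.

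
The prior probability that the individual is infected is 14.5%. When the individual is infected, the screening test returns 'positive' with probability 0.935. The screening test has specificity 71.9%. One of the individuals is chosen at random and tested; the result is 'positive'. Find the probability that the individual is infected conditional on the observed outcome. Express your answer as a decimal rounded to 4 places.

P(H | E) ≈ 0.3607

Let H be the event that the individual is infected. P(H) = 0.145, so P(¬H) = 0.855. With E the 'positive' result, P(E|H) = 0.935 and P(E|¬H) = 0.281.
P(E) = 0.935·0.145 + 0.281·0.855 = 0.13558 + 0.24026 = 0.37583.
By Bayes' theorem, P(H|E) = 0.13558 / 0.37583 = 0.3607.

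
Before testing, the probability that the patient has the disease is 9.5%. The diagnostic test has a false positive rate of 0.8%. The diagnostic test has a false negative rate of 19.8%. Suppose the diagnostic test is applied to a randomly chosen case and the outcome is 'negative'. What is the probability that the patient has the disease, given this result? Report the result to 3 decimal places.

Let H be the event that the patient has the disease. P(H) = 0.095, so P(¬H) = 0.905. With E the 'negative' result, P(E|H) = 0.198 and P(E|¬H) = 0.992.
P(E) = 0.198·0.095 + 0.992·0.905 = 0.018810 + 0.89776 = 0.91657.
By Bayes' theorem, P(H|E) = 0.018810 / 0.91657 = 0.021.

P(H | E) ≈ 0.021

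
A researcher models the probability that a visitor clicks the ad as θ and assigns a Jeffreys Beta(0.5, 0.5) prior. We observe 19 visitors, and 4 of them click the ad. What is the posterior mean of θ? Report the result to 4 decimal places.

Observing 4 successes and 15 failures updates Beta(0.5, 0.5) by adding the success and failure counts to the two shape parameters: α = 0.5+4 = 4.5, β = 0.5+15 = 15.5.
E[θ | data] = 4.5/(4.5+15.5) = 0.2250.

Posterior mean ≈ 0.2250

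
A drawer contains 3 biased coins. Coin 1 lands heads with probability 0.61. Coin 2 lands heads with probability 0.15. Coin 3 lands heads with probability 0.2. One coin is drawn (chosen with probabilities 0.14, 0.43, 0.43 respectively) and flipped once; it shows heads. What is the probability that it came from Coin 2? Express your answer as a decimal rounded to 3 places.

Tabulate prior·likelihood by source: [1] prior 0.14, lik 0.61, product 0.08540; [2] prior 0.43, lik 0.15, product 0.06450; [3] prior 0.43, lik 0.2, product 0.08600.
Normalizing constant = 0.23590; the posterior for Coin 2 is its product over the sum, 0.06450/0.23590 = 0.273.

Posterior probability ≈ 0.273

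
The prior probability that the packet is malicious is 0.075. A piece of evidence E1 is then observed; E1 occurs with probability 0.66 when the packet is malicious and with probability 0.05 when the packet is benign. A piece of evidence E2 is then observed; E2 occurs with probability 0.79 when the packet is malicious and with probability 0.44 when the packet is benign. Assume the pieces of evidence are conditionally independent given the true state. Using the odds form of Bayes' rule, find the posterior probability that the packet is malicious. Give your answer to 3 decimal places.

Prior odds = 0.075/(1−0.075) = 0.081081. In log-odds, ln(0.081081) = -2.5123.
Add log likelihood ratios: ln(13.200) + ln(1.7955) = 3.1655.
Posterior log-odds = 0.65317, so posterior odds = exp(0.65317) = 1.9216. Converting, P(H|E) = 1.9216/2.9216 = 0.658.

Posterior probability ≈ 0.658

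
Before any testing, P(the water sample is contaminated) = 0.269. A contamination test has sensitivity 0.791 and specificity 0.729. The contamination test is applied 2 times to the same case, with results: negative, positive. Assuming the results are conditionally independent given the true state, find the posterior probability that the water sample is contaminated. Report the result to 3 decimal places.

Let H be the event that the water sample is contaminated; start with P(H) = 0.269. P('positive'|H) = 0.791, P('positive'|¬H) = 0.271.
Update on result 1 ('negative'): P(H) ← 0.209·0.2690 / (0.209·0.2690 + 0.729·0.7310) = 0.056221/0.58912 = 0.0954.
Update on result 2 ('positive'): P(H) ← 0.791·0.0954 / (0.791·0.0954 + 0.271·0.9046) = 0.075487/0.32062 = 0.2354.

Posterior P(H) ≈ 0.235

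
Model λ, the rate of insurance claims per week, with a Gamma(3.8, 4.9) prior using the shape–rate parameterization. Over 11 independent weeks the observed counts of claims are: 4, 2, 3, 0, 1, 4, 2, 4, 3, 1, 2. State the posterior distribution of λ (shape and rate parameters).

Total count ∑xᵢ = 26 over n = 11 weeks.
Gamma is conjugate to the Poisson likelihood: posterior is Gamma(shape = 3.8+26 = 29.8, rate = 4.9+11 = 15.9).

Posterior: Gamma(shape=29.8, rate=15.9)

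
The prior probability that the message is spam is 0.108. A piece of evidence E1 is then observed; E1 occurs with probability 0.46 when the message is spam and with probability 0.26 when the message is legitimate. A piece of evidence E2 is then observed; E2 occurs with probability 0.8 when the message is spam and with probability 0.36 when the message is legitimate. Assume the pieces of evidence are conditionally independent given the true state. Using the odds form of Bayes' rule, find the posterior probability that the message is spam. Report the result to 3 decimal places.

Prior odds = 0.108/(1−0.108) = 0.12108.
Likelihood ratio for E1 = 0.46/0.26 = 1.7692.
Likelihood ratio for E2 = 0.8/0.36 = 2.2222.
Posterior odds = prior odds × LR₁ × LR₂ = 0.47603.
Posterior probability = odds/(1+odds) = 0.47603/1.4760 = 0.323.

Posterior probability ≈ 0.323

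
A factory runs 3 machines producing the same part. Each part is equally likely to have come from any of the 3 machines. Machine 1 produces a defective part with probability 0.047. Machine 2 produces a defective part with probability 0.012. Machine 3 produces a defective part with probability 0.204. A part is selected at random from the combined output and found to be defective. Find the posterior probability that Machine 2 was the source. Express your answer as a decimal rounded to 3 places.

P(defective|M1) = 0.047; P(defective|M2) = 0.012; P(defective|M3) = 0.204.
Prior × likelihood for each source: 0.333333·0.047=0.01567, 0.333333·0.012=0.004000, 0.333333·0.204=0.06800. Summing gives P(defective) = 0.087667.
P(Machine 2 | defective) = 0.004000 / 0.087667 = 0.046.

Posterior probability ≈ 0.046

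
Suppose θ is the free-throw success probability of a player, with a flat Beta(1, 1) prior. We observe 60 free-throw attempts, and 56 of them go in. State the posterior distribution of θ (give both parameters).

Posterior: Beta(57, 5)

The binomial likelihood is conjugate to the Beta prior: with 56 successes and 4 failures, the posterior is Beta(1+56, 1+4) = Beta(57, 5).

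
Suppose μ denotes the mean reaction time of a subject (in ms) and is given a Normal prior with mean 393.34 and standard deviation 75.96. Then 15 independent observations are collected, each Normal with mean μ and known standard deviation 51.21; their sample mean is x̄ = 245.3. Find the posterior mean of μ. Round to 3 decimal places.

With known σ, the Normal prior is conjugate. Weight on the data is w = (n/σ²)/(n/σ² + 1/τ₀²) = 0.00571981/(0.00571981+0.00017331) = 0.97059.
Posterior mean = w·x̄ + (1−w)·μ₀ = 0.97059·245.3 + 0.029409·393.34 = 249.654.

Posterior mean ≈ 249.654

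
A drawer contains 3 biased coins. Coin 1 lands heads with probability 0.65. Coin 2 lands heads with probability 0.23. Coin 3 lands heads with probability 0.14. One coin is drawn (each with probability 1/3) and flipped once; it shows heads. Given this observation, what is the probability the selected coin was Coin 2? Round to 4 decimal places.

P(heads|C1) = 0.65; P(heads|C2) = 0.23; P(heads|C3) = 0.14.
Prior × likelihood for each source: 0.333333·0.65=0.2167, 0.333333·0.23=0.07667, 0.333333·0.14=0.04667. Summing gives P(heads) = 0.34000.
P(Coin 2 | heads) = 0.07667 / 0.34000 = 0.2255.

Posterior probability ≈ 0.2255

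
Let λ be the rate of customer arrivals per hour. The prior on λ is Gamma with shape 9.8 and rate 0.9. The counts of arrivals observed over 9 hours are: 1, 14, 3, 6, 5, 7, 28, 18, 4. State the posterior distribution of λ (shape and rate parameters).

Posterior: Gamma(shape=95.8, rate=9.9)

Total count ∑xᵢ = 86 over n = 9 hours.
Gamma is conjugate to the Poisson likelihood: posterior is Gamma(shape = 9.8+86 = 95.8, rate = 0.9+9 = 9.9).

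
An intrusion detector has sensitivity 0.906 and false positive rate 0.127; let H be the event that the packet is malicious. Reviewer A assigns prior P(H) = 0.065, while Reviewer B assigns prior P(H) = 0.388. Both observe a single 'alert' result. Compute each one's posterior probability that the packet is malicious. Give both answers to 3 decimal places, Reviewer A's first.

Reviewer A: 0.332; Reviewer B: 0.819

P('+'|H) = 0.906, P('+'|¬H) = 0.127.
Reviewer A: numerator 0.906·0.065 = 0.058890; evidence = 0.058890+0.127·0.935 = 0.17764; posterior = 0.332.
Reviewer B: numerator 0.906·0.388 = 0.35153; evidence = 0.35153+0.127·0.612 = 0.42925; posterior = 0.819.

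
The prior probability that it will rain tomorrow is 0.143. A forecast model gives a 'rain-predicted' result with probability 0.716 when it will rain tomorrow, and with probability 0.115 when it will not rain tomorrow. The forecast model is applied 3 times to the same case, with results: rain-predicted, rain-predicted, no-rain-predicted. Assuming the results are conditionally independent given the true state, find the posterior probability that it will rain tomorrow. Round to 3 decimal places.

Posterior P(H) ≈ 0.675

Let H be the event that it will rain tomorrow; start with P(H) = 0.143. P('rain-predicted'|H) = 0.716, P('rain-predicted'|¬H) = 0.115.
Update on result 1 ('rain-predicted'): P(H) ← 0.716·0.1430 / (0.716·0.1430 + 0.115·0.8570) = 0.10239/0.20094 = 0.5095.
Update on result 2 ('rain-predicted'): P(H) ← 0.716·0.5095 / (0.716·0.5095 + 0.115·0.4905) = 0.36483/0.42123 = 0.8661.
Update on result 3 ('no-rain-predicted'): P(H) ← 0.284·0.8661 / (0.284·0.8661 + 0.885·0.1339) = 0.24597/0.36447 = 0.6749.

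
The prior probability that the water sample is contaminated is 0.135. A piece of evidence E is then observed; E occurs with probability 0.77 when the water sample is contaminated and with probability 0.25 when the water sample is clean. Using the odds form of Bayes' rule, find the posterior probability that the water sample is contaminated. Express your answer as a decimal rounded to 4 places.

Posterior probability ≈ 0.3246

Prior odds = 0.135/(1−0.135) = 0.15607. In log-odds, ln(0.15607) = -1.8575.
Add log likelihood ratio: ln(3.0800) = 1.1249.
Posterior log-odds = -0.73253, so posterior odds = exp(-0.73253) = 0.48069. Converting, P(H|E) = 0.48069/1.4807 = 0.3246.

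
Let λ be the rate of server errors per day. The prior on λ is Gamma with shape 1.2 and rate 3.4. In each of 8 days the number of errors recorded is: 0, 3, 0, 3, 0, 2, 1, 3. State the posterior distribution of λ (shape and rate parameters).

Posterior: Gamma(shape=13.2, rate=11.4)

Total count ∑xᵢ = 12 over n = 8 days.
Gamma is conjugate to the Poisson likelihood: posterior is Gamma(shape = 1.2+12 = 13.2, rate = 3.4+8 = 11.4).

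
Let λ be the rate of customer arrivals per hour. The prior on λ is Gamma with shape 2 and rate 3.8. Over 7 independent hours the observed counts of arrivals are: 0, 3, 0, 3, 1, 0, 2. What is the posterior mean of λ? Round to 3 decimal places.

Posterior mean ≈ 1.019

Total count ∑xᵢ = 9 over n = 7 hours.
Gamma is conjugate to the Poisson likelihood: posterior is Gamma(shape = 2+9 = 11, rate = 3.8+7 = 10.8).
E[λ | data] = 11/10.8 = 1.019.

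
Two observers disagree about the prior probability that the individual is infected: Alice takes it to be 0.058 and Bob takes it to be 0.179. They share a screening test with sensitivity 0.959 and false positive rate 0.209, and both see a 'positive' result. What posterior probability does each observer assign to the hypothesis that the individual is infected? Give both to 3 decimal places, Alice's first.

P('+'|H) = 0.959, P('+'|¬H) = 0.209.
Alice: numerator 0.959·0.058 = 0.055622; evidence = 0.055622+0.209·0.942 = 0.25250; posterior = 0.220.
Bob: numerator 0.959·0.179 = 0.17166; evidence = 0.17166+0.209·0.821 = 0.34325; posterior = 0.500.

Alice: 0.220; Bob: 0.500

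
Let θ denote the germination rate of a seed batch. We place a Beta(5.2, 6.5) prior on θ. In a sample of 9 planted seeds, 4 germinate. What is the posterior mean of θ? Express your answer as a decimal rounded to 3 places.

Observing 4 successes and 5 failures updates Beta(5.2, 6.5) by adding the success and failure counts to the two shape parameters: α = 5.2+4 = 9.2, β = 6.5+5 = 11.5.
Posterior mean = α/(α+β) = 9.2/20.7 = 0.444.

Posterior mean ≈ 0.444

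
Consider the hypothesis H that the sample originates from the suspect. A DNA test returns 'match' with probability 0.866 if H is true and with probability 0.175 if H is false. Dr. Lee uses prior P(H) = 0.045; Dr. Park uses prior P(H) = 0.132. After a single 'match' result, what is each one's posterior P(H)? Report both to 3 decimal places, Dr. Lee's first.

Dr. Lee: 0.189; Dr. Park: 0.429

P('+'|H) = 0.866, P('+'|¬H) = 0.175.
Dr. Lee: numerator 0.866·0.045 = 0.038970; evidence = 0.038970+0.175·0.955 = 0.20610; posterior = 0.189.
Dr. Park: numerator 0.866·0.132 = 0.11431; evidence = 0.11431+0.175·0.868 = 0.26621; posterior = 0.429.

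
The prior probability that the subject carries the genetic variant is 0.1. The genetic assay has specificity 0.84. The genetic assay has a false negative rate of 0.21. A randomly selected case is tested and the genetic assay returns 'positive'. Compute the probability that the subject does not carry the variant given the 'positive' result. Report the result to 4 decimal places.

P(¬H | E) ≈ 0.6457

Let H be the event that the subject carries the genetic variant. P(H) = 0.1, so P(¬H) = 0.9. With E the 'positive' result, P(E|H) = 0.79 and P(E|¬H) = 0.16.
P(E) = 0.79·0.1 + 0.16·0.9 = 0.079000 + 0.14400 = 0.22300.
By Bayes' theorem, P(H|E) = 0.079000 / 0.22300 = 0.3543. Hence P(¬H|E) = 1 − 0.3543 = 0.6457.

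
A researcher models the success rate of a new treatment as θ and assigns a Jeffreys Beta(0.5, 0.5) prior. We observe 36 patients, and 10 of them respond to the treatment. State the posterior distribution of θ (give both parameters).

Posterior: Beta(10.5, 26.5)

The binomial likelihood is conjugate to the Beta prior: with 10 successes and 26 failures, the posterior is Beta(0.5+10, 0.5+26) = Beta(10.5, 26.5).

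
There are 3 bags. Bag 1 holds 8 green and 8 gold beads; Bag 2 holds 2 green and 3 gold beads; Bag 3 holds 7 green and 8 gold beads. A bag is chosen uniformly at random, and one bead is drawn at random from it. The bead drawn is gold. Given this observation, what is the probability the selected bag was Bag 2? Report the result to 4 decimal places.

Posterior probability ≈ 0.3673

Tabulate prior·likelihood by source: [1] prior 0.333333, lik 0.5, product 0.1667; [2] prior 0.333333, lik 0.6, product 0.2000; [3] prior 0.333333, lik 0.5333, product 0.1778.
Normalizing constant = 0.54444; the posterior for Bag 2 is its product over the sum, 0.2000/0.54444 = 0.3673.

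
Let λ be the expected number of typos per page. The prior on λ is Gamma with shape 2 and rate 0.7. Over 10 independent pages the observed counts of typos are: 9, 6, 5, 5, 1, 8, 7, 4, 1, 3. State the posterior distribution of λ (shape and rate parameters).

Total count ∑xᵢ = 49 over n = 10 pages.
Gamma is conjugate to the Poisson likelihood: posterior is Gamma(shape = 2+49 = 51, rate = 0.7+10 = 10.7).

Posterior: Gamma(shape=51, rate=10.7)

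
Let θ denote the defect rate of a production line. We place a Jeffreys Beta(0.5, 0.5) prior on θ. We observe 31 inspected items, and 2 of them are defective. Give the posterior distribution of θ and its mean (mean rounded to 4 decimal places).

The binomial likelihood is conjugate to the Beta prior: with 2 successes and 29 failures, the posterior is Beta(0.5+2, 0.5+29) = Beta(2.5, 29.5).
E[θ | data] = 2.5/(2.5+29.5) = 0.0781.

Posterior: Beta(2.5, 29.5); mean ≈ 0.0781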